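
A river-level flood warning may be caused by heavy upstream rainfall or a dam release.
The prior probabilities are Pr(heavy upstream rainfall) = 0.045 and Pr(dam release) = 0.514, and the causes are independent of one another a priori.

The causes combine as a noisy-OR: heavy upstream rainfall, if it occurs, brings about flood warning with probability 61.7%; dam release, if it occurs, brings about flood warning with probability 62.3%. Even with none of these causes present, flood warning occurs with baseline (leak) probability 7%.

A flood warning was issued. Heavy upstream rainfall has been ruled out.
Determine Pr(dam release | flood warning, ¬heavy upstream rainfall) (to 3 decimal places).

Pr(dam release | flood warning, ¬heavy upstream rainfall) ≈ 0.908

Under noisy-OR, P(flood warning | causes) = 1 − (1−0.07)·∏(1−qᵢ) over the active causes.
Enumerate both values of dam release and weight by the priors:
  P(flood warning | ¬heavy upstream rainfall) = 0.07*0.486 + 0.64939*0.514
        = 0.034020 + 0.333786 = 0.367806
The terms with dam release present sum to 0.333786, so
  P(dam release | flood warning, ¬heavy upstream rainfall) = 0.333786 / 0.367806 ≈ 0.908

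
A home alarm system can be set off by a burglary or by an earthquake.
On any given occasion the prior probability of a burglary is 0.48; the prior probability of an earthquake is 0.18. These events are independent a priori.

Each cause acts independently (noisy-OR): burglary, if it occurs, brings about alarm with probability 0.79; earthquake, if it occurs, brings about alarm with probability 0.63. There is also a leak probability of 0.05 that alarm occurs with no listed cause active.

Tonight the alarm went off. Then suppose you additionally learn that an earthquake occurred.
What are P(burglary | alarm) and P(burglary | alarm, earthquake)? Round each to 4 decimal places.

P(burglary | alarm) ≈ 0.8281; P(burglary | alarm, earthquake) ≈ 0.5687

Under noisy-OR, P(alarm | causes) = 1 − (1−0.05)·∏(1−qᵢ) over the active causes.
P(alarm) = 0.05×0.52×0.82 + 0.6485×0.52×0.18 + 0.8005×0.48×0.82 + 0.926185×0.48×0.18 = 0.021320 + 0.060700 + 0.315077 + 0.080022 = 0.477119
The burglary-present share is 0.315077 + 0.080022 = 0.395099.
Hence the posterior is 0.395099/0.477119 ≈ 0.8281.

Now condition on the additional information:
P(alarm | earthquake) = 0.6485×0.52 + 0.926185×0.48 = 0.337220 + 0.444569 = 0.781789
The burglary-present share is 0.926185×0.48 = 0.444569.
So P(burglary | alarm, earthquake) = 0.444569/0.781789 ≈ 0.5687.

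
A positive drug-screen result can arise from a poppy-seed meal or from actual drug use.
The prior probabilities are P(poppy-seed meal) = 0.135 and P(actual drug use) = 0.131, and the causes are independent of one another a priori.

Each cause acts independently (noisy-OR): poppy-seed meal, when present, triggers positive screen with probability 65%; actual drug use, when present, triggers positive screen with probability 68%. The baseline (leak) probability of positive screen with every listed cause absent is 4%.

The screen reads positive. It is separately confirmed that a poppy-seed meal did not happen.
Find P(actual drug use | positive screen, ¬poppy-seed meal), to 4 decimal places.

P(actual drug use | positive screen, ¬poppy-seed meal) ≈ 0.7231

Under noisy-OR, P(positive screen | causes) = 1 − (1−0.04)·∏(1−qᵢ) over the active causes.
Numerator (weight on configurations with actual drug use): 0.6928×0.131 = 0.090757
Denominator P(positive screen | ¬poppy-seed meal): 0.04×0.869 + 0.6928×0.131 = 0.125517
P(actual drug use | positive screen, ¬poppy-seed meal) = 0.090757/0.125517 ≈ 0.7231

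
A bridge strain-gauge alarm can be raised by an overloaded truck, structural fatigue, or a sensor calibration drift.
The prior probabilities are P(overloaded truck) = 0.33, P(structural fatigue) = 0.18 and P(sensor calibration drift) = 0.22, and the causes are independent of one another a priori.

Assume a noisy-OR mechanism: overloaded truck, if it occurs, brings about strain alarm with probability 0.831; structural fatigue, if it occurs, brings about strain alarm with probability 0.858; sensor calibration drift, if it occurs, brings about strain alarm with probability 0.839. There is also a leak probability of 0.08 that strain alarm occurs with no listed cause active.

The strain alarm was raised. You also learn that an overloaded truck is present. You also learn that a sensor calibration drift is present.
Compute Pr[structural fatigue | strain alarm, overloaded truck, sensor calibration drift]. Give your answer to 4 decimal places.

Under noisy-OR, P(strain alarm | causes) = 1 − (1−0.08)·∏(1−qᵢ) over the active causes.
Weight on structural fatigue=true, given the evidence: 0.996445·0.18 = 0.179360
Normalizer over all consistent configurations: 0.974968·0.82 + 0.996445·0.18 = 0.978834
Posterior = 0.179360 / 0.978834 ≈ 0.1832

Pr[structural fatigue | strain alarm, overloaded truck, sensor calibration drift] ≈ 0.1832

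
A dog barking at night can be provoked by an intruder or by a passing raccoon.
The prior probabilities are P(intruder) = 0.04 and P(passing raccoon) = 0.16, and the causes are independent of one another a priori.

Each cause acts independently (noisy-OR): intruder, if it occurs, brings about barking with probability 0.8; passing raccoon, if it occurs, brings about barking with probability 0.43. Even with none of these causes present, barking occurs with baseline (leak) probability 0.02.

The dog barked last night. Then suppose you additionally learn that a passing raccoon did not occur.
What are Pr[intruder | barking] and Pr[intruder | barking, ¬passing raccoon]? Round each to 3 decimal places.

Under noisy-OR, P(barking | causes) = 1 − (1−0.02)·∏(1−qᵢ) over the active causes.
Sum P(barking|·) weighted by the priors over the 4 (intruder, passing raccoon) configurations:
  P(barking) = 0.02*0.96*0.84 + 0.4414*0.96*0.16 + 0.804*0.04*0.84 + 0.88828*0.04*0.16
        = 0.016128 + 0.067799 + 0.027014 + 0.005685 = 0.116626
Configurations with intruder contribute 0.032699, so
  P(intruder | barking) = 0.032699 / 0.116626 ≈ 0.280

Now also conditioning on passing raccoon≠true:
Enumerate both values of intruder and weight by the priors:
  P(barking | ¬passing raccoon) = 0.02*0.96 + 0.804*0.04
        = 0.019200 + 0.032160 = 0.051360
Keeping only the intruder-present terms gives 0.032160, so
  P(intruder | barking, ¬passing raccoon) = 0.032160 / 0.051360 ≈ 0.626

Pr[intruder | barking] ≈ 0.280; Pr[intruder | barking, ¬passing raccoon] ≈ 0.626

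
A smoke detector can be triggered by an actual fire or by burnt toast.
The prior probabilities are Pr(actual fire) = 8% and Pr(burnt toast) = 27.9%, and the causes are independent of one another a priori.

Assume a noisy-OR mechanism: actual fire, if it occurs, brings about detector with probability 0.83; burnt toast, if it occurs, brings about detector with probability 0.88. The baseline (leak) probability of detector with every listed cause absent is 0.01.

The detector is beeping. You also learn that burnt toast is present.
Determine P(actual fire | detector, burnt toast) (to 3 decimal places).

P(actual fire | detector, burnt toast) ≈ 0.088

Under noisy-OR, P(detector | causes) = 1 − (1−0.01)·∏(1−qᵢ) over the active causes.
Enumerate both values of actual fire and weight by the priors:
  P(detector | burnt toast) = 0.8812*0.92 + 0.979804*0.08
        = 0.810704 + 0.078384 = 0.889088
The terms with actual fire present sum to 0.078384, so
  P(actual fire | detector, burnt toast) = 0.078384 / 0.889088 ≈ 0.088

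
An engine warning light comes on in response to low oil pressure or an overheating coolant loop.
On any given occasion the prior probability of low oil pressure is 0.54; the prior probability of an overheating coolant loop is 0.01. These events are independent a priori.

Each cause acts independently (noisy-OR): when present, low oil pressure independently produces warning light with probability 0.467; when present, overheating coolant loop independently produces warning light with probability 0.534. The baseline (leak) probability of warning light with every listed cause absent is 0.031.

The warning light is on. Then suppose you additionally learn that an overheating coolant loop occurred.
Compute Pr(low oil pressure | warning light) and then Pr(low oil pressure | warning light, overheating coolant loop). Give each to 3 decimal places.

Pr(low oil pressure | warning light) ≈ 0.940; Pr(low oil pressure | warning light, overheating coolant loop) ≈ 0.619

Under noisy-OR, P(warning light | causes) = 1 − (1−0.031)·∏(1−qᵢ) over the active causes.
Numerator (weight on configurations with low oil pressure): 0.258491 + 0.004100 = 0.262591
Denominator P(warning light): 0.031*0.46*0.99 + 0.548446*0.46*0.01 + 0.483523*0.54*0.99 + 0.759322*0.54*0.01 = 0.279231
P(low oil pressure | warning light) = 0.262591/0.279231 ≈ 0.940

With the extra evidence:
P(warning light | overheating coolant loop) = 0.548446*0.46 + 0.759322*0.54 = 0.252285 + 0.410034 = 0.662319
Of this, 0.410034 comes from 0.759322*0.54 (the low oil pressure=true cases).
So P(low oil pressure | warning light, overheating coolant loop) = 0.410034/0.662319 ≈ 0.619.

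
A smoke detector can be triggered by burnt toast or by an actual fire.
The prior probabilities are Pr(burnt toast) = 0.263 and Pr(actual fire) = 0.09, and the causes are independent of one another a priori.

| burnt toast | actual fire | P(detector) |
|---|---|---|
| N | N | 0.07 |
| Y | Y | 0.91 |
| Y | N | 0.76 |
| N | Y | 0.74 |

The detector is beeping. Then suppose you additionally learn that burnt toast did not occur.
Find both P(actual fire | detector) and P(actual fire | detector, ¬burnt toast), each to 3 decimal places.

P(actual fire | detector) ≈ 0.236; P(actual fire | detector, ¬burnt toast) ≈ 0.511

P(detector) = 0.07×0.737×0.91 + 0.74×0.737×0.09 + 0.76×0.263×0.91 + 0.91×0.263×0.09 = 0.046947 + 0.049084 + 0.181891 + 0.021540 = 0.299462
Of this, 0.070624 comes from 0.049084 + 0.021540 (the actual fire=true cases).
P(actual fire | detector) = 0.070624 / 0.299462 ≈ 0.236

Now condition on the additional information:
Sum P(detector|·) weighted by the priors over both values of actual fire:
  P(detector | ¬burnt toast) = 0.07·0.91 + 0.74·0.09
        = 0.063700 + 0.066600 = 0.130300
Keeping only the actual fire-present terms gives 0.066600, so
  P(actual fire | detector, ¬burnt toast) = 0.066600 / 0.130300 ≈ 0.511
Ruling out burnt toast raises the posterior on actual fire — the flip side of explaining away.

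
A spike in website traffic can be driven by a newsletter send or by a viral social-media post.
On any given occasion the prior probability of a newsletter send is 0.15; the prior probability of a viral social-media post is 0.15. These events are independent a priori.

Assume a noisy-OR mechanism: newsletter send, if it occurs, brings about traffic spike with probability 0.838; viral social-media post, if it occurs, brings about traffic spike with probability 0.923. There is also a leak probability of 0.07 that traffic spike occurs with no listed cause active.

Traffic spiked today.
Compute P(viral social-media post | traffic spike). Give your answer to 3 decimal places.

P(viral social-media post | traffic spike) ≈ 0.470

Under noisy-OR, P(traffic spike | causes) = 1 − (1−0.07)·∏(1−qᵢ) over the active causes.
For the numerator, keep only viral social-media post=true terms: 0.118370 + 0.022239 = 0.140609
Normalizer over all consistent configurations: 0.07×0.85×0.85 + 0.92839×0.85×0.15 + 0.84934×0.15×0.85 + 0.988399×0.15×0.15 = 0.299475
Posterior = 0.140609 / 0.299475 ≈ 0.470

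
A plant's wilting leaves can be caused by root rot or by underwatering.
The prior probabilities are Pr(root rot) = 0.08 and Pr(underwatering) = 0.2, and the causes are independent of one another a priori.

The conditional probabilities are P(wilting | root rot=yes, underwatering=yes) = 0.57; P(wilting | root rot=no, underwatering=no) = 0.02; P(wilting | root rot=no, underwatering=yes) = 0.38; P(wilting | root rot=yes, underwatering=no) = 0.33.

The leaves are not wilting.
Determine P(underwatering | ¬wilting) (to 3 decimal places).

P(underwatering | ¬wilting) ≈ 0.137

Weight on underwatering=true, given the evidence: 0.114080 + 0.006880 = 0.120960
Denominator P(¬wilting): 0.98·0.92·0.8 + 0.62·0.92·0.2 + 0.67·0.08·0.8 + 0.43·0.08·0.2 = 0.885120
P(underwatering | ¬wilting) = 0.120960/0.885120 ≈ 0.137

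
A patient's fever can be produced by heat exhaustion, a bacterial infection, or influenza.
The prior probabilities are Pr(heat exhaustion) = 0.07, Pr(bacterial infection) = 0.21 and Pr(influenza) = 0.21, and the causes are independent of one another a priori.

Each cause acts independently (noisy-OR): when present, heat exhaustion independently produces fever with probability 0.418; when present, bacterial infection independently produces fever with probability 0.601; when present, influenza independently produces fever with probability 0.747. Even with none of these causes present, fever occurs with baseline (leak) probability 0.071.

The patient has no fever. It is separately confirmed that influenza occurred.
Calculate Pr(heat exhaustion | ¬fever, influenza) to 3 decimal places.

Pr(heat exhaustion | ¬fever, influenza) ≈ 0.042

Under noisy-OR, P(fever | causes) = 1 − (1−0.071)·∏(1−qᵢ) over the active causes.
By total probability over the 4 (heat exhaustion, bacterial infection) configurations:
  P(¬fever | influenza) = 0.235037*0.93*0.79 + 0.09378*0.93*0.21 + 0.136792*0.07*0.79 + 0.05458*0.07*0.21
        = 0.172682 + 0.018315 + 0.007565 + 0.000802 = 0.199364
The terms with heat exhaustion present sum to 0.008367, so
  P(heat exhaustion | ¬fever, influenza) = 0.008367 / 0.199364 ≈ 0.042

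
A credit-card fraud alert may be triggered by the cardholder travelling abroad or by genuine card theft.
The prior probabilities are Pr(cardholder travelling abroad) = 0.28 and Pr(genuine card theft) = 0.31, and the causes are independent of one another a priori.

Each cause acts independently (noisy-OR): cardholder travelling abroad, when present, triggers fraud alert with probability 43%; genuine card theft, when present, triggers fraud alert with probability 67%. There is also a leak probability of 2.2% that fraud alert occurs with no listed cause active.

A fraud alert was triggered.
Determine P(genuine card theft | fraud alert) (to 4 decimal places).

P(genuine card theft | fraud alert) ≈ 0.6972

Under noisy-OR, P(fraud alert | causes) = 1 − (1−0.022)·∏(1−qᵢ) over the active causes.
P(fraud alert) = 0.022*0.72*0.69 + 0.67726*0.72*0.31 + 0.44254*0.28*0.69 + 0.816038*0.28*0.31 = 0.010930 + 0.151164 + 0.085499 + 0.070832 = 0.318425
Of this, 0.221996 comes from 0.151164 + 0.070832 (the genuine card theft=true cases).
P(genuine card theft | fraud alert) = 0.221996 / 0.318425 ≈ 0.6972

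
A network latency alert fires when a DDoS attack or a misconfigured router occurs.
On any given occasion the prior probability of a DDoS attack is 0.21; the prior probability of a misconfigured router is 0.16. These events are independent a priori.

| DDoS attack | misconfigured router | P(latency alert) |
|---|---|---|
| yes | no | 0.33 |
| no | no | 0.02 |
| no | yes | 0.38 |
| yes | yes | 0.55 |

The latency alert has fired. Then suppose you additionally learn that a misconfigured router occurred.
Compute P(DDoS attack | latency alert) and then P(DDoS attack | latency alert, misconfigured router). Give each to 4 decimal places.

P(DDoS attack | latency alert) ≈ 0.5558; P(DDoS attack | latency alert, misconfigured router) ≈ 0.2778

Enumerate the 4 (DDoS attack, misconfigured router) configurations and weight by the priors:
  P(latency alert) = 0.02×0.79×0.84 + 0.38×0.79×0.16 + 0.33×0.21×0.84 + 0.55×0.21×0.16
        = 0.013272 + 0.048032 + 0.058212 + 0.018480 = 0.137996
The terms with DDoS attack present sum to 0.076692, so
  P(DDoS attack | latency alert) = 0.076692 / 0.137996 ≈ 0.5558

Now also conditioning on misconfigured router=true:
Weight on DDoS attack=true, given the evidence: 0.55*0.21 = 0.115500
The normalizing constant is 0.38*0.79 + 0.55*0.21 = 0.415700
Posterior = 0.115500 / 0.415700 ≈ 0.2778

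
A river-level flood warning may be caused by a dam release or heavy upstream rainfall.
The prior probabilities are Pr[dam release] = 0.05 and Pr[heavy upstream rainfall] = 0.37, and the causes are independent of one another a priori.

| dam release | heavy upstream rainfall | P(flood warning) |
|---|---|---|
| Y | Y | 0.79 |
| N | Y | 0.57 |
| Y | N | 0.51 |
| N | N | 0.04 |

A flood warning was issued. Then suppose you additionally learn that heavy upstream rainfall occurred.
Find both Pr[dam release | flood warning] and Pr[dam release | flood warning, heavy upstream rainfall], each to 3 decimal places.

Weight on dam release=true, given the evidence: 0.016065 + 0.014615 = 0.030680
Normalizer over all consistent configurations: 0.04·0.95·0.63 + 0.57·0.95·0.37 + 0.51·0.05·0.63 + 0.79·0.05·0.37 = 0.254975
P(dam release | flood warning) = 0.030680/0.254975 ≈ 0.120

Now condition on the additional information:
Weight on dam release=true, given the evidence: 0.79*0.05 = 0.039500
Normalizer over all consistent configurations: 0.57*0.95 + 0.79*0.05 = 0.581000
P(dam release | flood warning, heavy upstream rainfall) = 0.039500/0.581000 ≈ 0.068

Pr[dam release | flood warning] ≈ 0.120; Pr[dam release | flood warning, heavy upstream rainfall] ≈ 0.068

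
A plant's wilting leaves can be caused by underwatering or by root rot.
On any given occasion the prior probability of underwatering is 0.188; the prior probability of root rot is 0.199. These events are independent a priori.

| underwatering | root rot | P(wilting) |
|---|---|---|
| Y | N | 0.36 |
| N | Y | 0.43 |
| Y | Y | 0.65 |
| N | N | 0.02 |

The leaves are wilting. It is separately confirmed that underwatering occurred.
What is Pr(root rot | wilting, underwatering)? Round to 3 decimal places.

Pr(root rot | wilting, underwatering) ≈ 0.310

Enumerate both values of root rot and weight by the priors:
  P(wilting | underwatering) = 0.36*0.801 + 0.65*0.199
        = 0.288360 + 0.129350 = 0.417710
The terms with root rot present sum to 0.129350, so
  P(root rot | wilting, underwatering) = 0.129350 / 0.417710 ≈ 0.310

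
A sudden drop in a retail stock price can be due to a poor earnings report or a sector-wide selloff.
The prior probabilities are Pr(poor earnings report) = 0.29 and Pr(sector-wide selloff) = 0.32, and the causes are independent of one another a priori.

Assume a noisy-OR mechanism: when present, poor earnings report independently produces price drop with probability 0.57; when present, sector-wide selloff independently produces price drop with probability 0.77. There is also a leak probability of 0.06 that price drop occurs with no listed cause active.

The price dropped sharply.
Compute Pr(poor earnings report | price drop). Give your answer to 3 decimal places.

Under noisy-OR, P(price drop | causes) = 1 − (1−0.06)·∏(1−qᵢ) over the active causes.
By total probability over the 4 (poor earnings report, sector-wide selloff) configurations:
  P(price drop) = 0.06×0.71×0.68 + 0.7838×0.71×0.32 + 0.5958×0.29×0.68 + 0.907034×0.29×0.32
        = 0.028968 + 0.178079 + 0.117492 + 0.084173 = 0.408712
Keeping only the poor earnings report-present terms gives 0.201665, so
  P(poor earnings report | price drop) = 0.201665 / 0.408712 ≈ 0.493

Pr(poor earnings report | price drop) ≈ 0.493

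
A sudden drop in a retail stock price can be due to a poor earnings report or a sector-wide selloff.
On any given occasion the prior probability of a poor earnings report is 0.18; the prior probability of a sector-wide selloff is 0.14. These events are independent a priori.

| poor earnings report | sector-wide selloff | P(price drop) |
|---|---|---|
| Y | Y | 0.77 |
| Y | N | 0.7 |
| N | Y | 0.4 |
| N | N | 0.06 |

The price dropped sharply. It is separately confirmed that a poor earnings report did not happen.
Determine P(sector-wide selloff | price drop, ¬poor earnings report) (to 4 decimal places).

P(sector-wide selloff | price drop, ¬poor earnings report) ≈ 0.5204

P(price drop | ¬poor earnings report) = 0.06·0.86 + 0.4·0.14 = 0.051600 + 0.056000 = 0.107600
Restricting to configurations with sector-wide selloff present: 0.4·0.14 = 0.056000.
P(sector-wide selloff | price drop, ¬poor earnings report) = 0.056000 / 0.107600 ≈ 0.5204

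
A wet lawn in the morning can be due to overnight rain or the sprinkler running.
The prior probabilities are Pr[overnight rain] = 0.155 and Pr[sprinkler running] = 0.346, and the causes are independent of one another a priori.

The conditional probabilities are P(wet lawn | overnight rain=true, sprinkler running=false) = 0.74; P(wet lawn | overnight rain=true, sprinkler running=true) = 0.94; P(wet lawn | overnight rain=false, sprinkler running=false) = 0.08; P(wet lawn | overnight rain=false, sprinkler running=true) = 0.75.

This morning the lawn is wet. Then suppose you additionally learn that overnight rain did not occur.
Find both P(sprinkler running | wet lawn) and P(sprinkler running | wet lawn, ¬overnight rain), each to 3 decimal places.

Numerator (weight on configurations with sprinkler running): 0.219277 + 0.050412 = 0.269689
The normalizing constant is 0.08·0.845·0.654 + 0.75·0.845·0.346 + 0.74·0.155·0.654 + 0.94·0.155·0.346 = 0.388913
P(sprinkler running | wet lawn) = 0.269689/0.388913 ≈ 0.693

Now also conditioning on overnight rain≠true:
Numerator (weight on configurations with sprinkler running): 0.75*0.346 = 0.259500
Denominator P(wet lawn | ¬overnight rain): 0.08*0.654 + 0.75*0.346 = 0.311820
P(sprinkler running | wet lawn, ¬overnight rain) = 0.259500/0.311820 ≈ 0.832
With overnight rain excluded, sprinkler running must carry more of the explanatory weight for the wet lawn.

P(sprinkler running | wet lawn) ≈ 0.693; P(sprinkler running | wet lawn, ¬overnight rain) ≈ 0.832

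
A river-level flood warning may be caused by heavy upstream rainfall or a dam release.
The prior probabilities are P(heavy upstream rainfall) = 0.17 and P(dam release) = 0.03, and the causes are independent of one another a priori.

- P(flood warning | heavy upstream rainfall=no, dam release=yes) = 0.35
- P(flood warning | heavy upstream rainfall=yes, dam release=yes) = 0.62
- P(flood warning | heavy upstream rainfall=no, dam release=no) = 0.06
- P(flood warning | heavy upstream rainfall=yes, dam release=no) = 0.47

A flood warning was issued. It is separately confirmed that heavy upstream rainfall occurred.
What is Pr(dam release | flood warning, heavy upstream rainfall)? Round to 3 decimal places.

P(flood warning | heavy upstream rainfall) = 0.47*0.97 + 0.62*0.03 = 0.455900 + 0.018600 = 0.474500
Of this, 0.018600 comes from 0.62*0.03 (the dam release=true cases).
P(dam release | flood warning, heavy upstream rainfall) = 0.018600 / 0.474500 ≈ 0.039

Pr(dam release | flood warning, heavy upstream rainfall) ≈ 0.039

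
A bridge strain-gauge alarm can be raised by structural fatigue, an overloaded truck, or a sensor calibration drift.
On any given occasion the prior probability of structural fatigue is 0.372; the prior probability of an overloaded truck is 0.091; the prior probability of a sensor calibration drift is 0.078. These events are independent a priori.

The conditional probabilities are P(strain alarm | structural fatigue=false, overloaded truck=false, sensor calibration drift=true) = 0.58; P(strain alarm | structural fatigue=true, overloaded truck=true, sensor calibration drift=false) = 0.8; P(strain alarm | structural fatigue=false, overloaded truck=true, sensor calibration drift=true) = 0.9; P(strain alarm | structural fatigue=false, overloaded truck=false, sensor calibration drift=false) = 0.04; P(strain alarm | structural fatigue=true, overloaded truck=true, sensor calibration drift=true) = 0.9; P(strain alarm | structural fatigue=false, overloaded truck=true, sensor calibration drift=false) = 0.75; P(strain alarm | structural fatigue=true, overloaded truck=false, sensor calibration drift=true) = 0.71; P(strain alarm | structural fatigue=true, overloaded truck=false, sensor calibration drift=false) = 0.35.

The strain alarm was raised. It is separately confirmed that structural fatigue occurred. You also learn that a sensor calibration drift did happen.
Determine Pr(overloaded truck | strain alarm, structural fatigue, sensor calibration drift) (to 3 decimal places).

Pr(overloaded truck | strain alarm, structural fatigue, sensor calibration drift) ≈ 0.113

By total probability over both values of overloaded truck:
  P(strain alarm | structural fatigue, sensor calibration drift) = 0.71×0.909 + 0.9×0.091
        = 0.645390 + 0.081900 = 0.727290
Keeping only the overloaded truck-present terms gives 0.081900, so
  P(overloaded truck | strain alarm, structural fatigue, sensor calibration drift) = 0.081900 / 0.727290 ≈ 0.113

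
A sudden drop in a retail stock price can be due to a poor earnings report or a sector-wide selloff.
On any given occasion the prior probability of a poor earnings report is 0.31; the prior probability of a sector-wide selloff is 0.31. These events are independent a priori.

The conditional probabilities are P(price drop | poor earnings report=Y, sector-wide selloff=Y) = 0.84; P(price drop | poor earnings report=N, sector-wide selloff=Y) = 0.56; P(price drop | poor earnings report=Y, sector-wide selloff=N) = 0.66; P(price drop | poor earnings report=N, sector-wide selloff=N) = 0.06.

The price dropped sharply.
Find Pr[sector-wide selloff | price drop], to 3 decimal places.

Weight on sector-wide selloff=true, given the evidence: 0.119784 + 0.080724 = 0.200508
The normalizing constant is 0.06·0.69·0.69 + 0.56·0.69·0.31 + 0.66·0.31·0.69 + 0.84·0.31·0.31 = 0.370248
P(sector-wide selloff | price drop) = 0.200508/0.370248 ≈ 0.542

Pr[sector-wide selloff | price drop] ≈ 0.542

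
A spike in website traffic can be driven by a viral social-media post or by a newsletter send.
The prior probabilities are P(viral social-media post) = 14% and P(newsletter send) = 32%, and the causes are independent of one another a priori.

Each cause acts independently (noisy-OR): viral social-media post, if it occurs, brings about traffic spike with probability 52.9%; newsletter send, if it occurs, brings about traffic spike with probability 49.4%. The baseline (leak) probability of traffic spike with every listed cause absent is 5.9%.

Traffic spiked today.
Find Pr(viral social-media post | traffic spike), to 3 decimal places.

Under noisy-OR, P(traffic spike | causes) = 1 − (1−0.059)·∏(1−qᵢ) over the active causes.
By total probability over the 4 (viral social-media post, newsletter send) configurations:
  P(traffic spike) = 0.059·0.86·0.68 + 0.523854·0.86·0.32 + 0.556789·0.14·0.68 + 0.775735·0.14·0.32
        = 0.034503 + 0.144165 + 0.053006 + 0.034753 = 0.266427
Configurations with viral social-media post contribute 0.087759, so
  P(viral social-media post | traffic spike) = 0.087759 / 0.266427 ≈ 0.329

Pr(viral social-media post | traffic spike) ≈ 0.329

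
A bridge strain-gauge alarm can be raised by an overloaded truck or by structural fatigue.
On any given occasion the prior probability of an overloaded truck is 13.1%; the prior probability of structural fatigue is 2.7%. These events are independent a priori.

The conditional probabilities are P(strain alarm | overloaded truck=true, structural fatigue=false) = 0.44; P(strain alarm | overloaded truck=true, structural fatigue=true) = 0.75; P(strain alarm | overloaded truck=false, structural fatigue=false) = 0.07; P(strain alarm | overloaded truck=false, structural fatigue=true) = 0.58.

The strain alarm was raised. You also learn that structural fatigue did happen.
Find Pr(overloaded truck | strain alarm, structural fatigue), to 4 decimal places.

Sum P(strain alarm|·) weighted by the priors over both values of overloaded truck:
  P(strain alarm | structural fatigue) = 0.58·0.869 + 0.75·0.131
        = 0.504020 + 0.098250 = 0.602270
The terms with overloaded truck present sum to 0.098250, so
  P(overloaded truck | strain alarm, structural fatigue) = 0.098250 / 0.602270 ≈ 0.1631

Pr(overloaded truck | strain alarm, structural fatigue) ≈ 0.1631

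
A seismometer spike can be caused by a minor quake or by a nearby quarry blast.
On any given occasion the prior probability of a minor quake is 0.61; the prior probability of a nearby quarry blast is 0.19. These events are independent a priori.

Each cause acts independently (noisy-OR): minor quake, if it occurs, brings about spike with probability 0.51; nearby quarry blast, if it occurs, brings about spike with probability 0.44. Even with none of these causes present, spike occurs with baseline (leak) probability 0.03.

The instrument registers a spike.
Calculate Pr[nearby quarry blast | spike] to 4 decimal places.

Pr[nearby quarry blast | spike] ≈ 0.3067

Under noisy-OR, P(spike | causes) = 1 − (1−0.03)·∏(1−qᵢ) over the active causes.
P(spike) = 0.03×0.39×0.81 + 0.4568×0.39×0.19 + 0.5247×0.61×0.81 + 0.733832×0.61×0.19 = 0.009477 + 0.033849 + 0.259254 + 0.085051 = 0.387631
The nearby quarry blast-present share is 0.033849 + 0.085051 = 0.118900.
So P(nearby quarry blast | spike) = 0.118900/0.387631 ≈ 0.3067.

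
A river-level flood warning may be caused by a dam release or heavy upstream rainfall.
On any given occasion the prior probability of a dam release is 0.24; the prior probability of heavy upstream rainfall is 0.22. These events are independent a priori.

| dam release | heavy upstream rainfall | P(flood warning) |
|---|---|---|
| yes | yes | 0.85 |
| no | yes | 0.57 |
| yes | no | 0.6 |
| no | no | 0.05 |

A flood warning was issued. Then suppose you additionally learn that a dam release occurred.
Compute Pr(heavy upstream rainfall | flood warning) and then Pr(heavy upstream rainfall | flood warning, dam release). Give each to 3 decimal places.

Sum P(flood warning|·) weighted by the priors over the 4 (dam release, heavy upstream rainfall) configurations:
  P(flood warning) = 0.05×0.76×0.78 + 0.57×0.76×0.22 + 0.6×0.24×0.78 + 0.85×0.24×0.22
        = 0.029640 + 0.095304 + 0.112320 + 0.044880 = 0.282144
Keeping only the heavy upstream rainfall-present terms gives 0.140184, so
  P(heavy upstream rainfall | flood warning) = 0.140184 / 0.282144 ≈ 0.497

With the extra evidence:
P(flood warning | dam release) = 0.6·0.78 + 0.85·0.22 = 0.468000 + 0.187000 = 0.655000
The heavy upstream rainfall-present share is 0.85·0.22 = 0.187000.
Hence the posterior is 0.187000/0.655000 ≈ 0.285.
This is intercausal reasoning (explaining away): once dam release accounts for the flood warning, heavy upstream rainfall becomes less likely.

Pr(heavy upstream rainfall | flood warning) ≈ 0.497; Pr(heavy upstream rainfall | flood warning, dam release) ≈ 0.285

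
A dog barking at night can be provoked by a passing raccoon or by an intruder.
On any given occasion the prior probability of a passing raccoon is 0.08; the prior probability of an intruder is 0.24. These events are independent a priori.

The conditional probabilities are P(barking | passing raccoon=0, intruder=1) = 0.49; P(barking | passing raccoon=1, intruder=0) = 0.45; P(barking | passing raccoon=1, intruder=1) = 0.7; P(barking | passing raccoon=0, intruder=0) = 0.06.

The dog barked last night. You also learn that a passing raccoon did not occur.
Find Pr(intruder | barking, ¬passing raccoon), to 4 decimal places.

P(barking | ¬passing raccoon) = 0.06*0.76 + 0.49*0.24 = 0.045600 + 0.117600 = 0.163200
Of this, 0.117600 comes from 0.49*0.24 (the intruder=true cases).
Hence the posterior is 0.117600/0.163200 ≈ 0.7206.

Pr(intruder | barking, ¬passing raccoon) ≈ 0.7206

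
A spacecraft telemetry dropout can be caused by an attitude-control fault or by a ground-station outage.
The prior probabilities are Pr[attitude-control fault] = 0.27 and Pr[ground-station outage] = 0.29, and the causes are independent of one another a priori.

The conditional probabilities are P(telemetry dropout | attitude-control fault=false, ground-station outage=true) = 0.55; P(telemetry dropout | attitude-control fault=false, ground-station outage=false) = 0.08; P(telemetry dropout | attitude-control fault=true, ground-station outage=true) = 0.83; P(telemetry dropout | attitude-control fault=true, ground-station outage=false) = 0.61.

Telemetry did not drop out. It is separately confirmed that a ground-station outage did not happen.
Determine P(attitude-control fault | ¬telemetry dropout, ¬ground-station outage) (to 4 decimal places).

P(attitude-control fault | ¬telemetry dropout, ¬ground-station outage) ≈ 0.1355

Enumerate both values of attitude-control fault and weight by the priors:
  P(¬telemetry dropout | ¬ground-station outage) = 0.92·0.73 + 0.39·0.27
        = 0.671600 + 0.105300 = 0.776900
Keeping only the attitude-control fault-present terms gives 0.105300, so
  P(attitude-control fault | ¬telemetry dropout, ¬ground-station outage) = 0.105300 / 0.776900 ≈ 0.1355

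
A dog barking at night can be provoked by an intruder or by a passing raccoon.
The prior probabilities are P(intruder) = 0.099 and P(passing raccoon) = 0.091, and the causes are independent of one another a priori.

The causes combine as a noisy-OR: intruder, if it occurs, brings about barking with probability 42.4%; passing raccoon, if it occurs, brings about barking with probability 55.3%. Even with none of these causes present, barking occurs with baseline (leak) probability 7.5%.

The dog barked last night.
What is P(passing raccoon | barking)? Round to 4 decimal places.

Under noisy-OR, P(barking | causes) = 1 − (1−0.075)·∏(1−qᵢ) over the active causes.
Enumerate the 4 (intruder, passing raccoon) configurations and weight by the priors:
  P(barking) = 0.075*0.901*0.909 + 0.586525*0.901*0.091 + 0.4672*0.099*0.909 + 0.761838*0.099*0.091
        = 0.061426 + 0.048090 + 0.042044 + 0.006863 = 0.158423
The terms with passing raccoon present sum to 0.054953, so
  P(passing raccoon | barking) = 0.054953 / 0.158423 ≈ 0.3469

P(passing raccoon | barking) ≈ 0.3469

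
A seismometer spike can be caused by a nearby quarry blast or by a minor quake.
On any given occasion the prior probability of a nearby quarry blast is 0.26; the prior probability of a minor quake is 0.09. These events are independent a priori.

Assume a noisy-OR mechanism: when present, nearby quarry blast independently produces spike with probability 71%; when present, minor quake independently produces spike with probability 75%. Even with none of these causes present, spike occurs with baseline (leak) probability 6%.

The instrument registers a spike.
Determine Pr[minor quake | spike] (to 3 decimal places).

Pr[minor quake | spike] ≈ 0.255

Under noisy-OR, P(spike | causes) = 1 − (1−0.06)·∏(1−qᵢ) over the active causes.
P(spike) = 0.06×0.74×0.91 + 0.765×0.74×0.09 + 0.7274×0.26×0.91 + 0.93185×0.26×0.09 = 0.040404 + 0.050949 + 0.172103 + 0.021805 = 0.285261
Restricting to configurations with minor quake present: 0.050949 + 0.021805 = 0.072754.
So P(minor quake | spike) = 0.072754/0.285261 ≈ 0.255.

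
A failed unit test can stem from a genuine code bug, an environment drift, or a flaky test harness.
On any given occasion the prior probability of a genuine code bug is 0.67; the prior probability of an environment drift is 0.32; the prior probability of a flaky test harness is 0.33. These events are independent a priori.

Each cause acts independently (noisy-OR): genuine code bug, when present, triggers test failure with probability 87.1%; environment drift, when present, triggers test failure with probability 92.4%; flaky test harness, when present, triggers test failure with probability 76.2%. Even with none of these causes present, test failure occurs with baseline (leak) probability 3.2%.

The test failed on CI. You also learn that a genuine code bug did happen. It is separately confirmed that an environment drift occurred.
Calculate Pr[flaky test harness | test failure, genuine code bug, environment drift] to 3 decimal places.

Pr[flaky test harness | test failure, genuine code bug, environment drift] ≈ 0.332

Under noisy-OR, P(test failure | causes) = 1 − (1−0.032)·∏(1−qᵢ) over the active causes.
Enumerate both values of flaky test harness and weight by the priors:
  P(test failure | genuine code bug, environment drift) = 0.99051·0.67 + 0.997741·0.33
        = 0.663642 + 0.329255 = 0.992897
Keeping only the flaky test harness-present terms gives 0.329255, so
  P(flaky test harness | test failure, genuine code bug, environment drift) = 0.329255 / 0.992897 ≈ 0.332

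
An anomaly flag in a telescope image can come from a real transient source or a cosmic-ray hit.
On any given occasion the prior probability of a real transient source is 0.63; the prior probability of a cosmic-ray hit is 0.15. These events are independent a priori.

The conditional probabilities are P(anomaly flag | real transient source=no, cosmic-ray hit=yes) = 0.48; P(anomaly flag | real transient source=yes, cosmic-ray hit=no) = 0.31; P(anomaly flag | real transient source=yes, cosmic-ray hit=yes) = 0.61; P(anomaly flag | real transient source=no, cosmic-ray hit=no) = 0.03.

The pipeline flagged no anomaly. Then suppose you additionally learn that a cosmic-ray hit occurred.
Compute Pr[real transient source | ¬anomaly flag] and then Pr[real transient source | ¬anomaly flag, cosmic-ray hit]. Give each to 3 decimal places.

P(¬anomaly flag) = 0.97×0.37×0.85 + 0.52×0.37×0.15 + 0.69×0.63×0.85 + 0.39×0.63×0.15 = 0.305065 + 0.028860 + 0.369495 + 0.036855 = 0.740275
The real transient source-present share is 0.369495 + 0.036855 = 0.406350.
P(real transient source | ¬anomaly flag) = 0.406350 / 0.740275 ≈ 0.549

Now condition on the additional information:
P(¬anomaly flag | cosmic-ray hit) = 0.52*0.37 + 0.39*0.63 = 0.192400 + 0.245700 = 0.438100
Of this, 0.245700 comes from 0.39*0.63 (the real transient source=true cases).
So P(real transient source | ¬anomaly flag, cosmic-ray hit) = 0.245700/0.438100 ≈ 0.561.

Pr[real transient source | ¬anomaly flag] ≈ 0.549; Pr[real transient source | ¬anomaly flag, cosmic-ray hit] ≈ 0.561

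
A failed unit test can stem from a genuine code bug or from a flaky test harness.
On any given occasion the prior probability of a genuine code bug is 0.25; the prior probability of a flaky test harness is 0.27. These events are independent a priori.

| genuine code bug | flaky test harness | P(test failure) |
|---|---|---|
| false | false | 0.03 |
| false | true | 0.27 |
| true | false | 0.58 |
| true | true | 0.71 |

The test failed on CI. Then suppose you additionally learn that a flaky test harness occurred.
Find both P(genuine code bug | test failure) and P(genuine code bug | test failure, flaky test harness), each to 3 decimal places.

P(genuine code bug | test failure) ≈ 0.684; P(genuine code bug | test failure, flaky test harness) ≈ 0.467

For the numerator, keep only genuine code bug=true terms: 0.105850 + 0.047925 = 0.153775
Normalizer over all consistent configurations: 0.03*0.75*0.73 + 0.27*0.75*0.27 + 0.58*0.25*0.73 + 0.71*0.25*0.27 = 0.224875
Posterior = 0.153775 / 0.224875 ≈ 0.684

With the extra evidence:
P(test failure | flaky test harness) = 0.27×0.75 + 0.71×0.25 = 0.202500 + 0.177500 = 0.380000
The genuine code bug-present share is 0.71×0.25 = 0.177500.
Hence the posterior is 0.177500/0.380000 ≈ 0.467.
Conditioning on flaky test harness lowers the posterior on genuine code bug: the classic explaining-away effect in a common-effect structure.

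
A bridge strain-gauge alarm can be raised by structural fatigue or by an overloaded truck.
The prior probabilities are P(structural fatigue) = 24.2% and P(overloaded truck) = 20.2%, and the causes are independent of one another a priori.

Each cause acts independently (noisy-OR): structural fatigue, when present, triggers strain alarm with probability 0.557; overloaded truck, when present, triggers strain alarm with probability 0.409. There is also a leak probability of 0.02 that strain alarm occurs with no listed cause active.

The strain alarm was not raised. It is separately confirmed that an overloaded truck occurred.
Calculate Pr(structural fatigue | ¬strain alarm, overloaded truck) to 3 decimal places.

Under noisy-OR, P(strain alarm | causes) = 1 − (1−0.02)·∏(1−qᵢ) over the active causes.
By total probability over both values of structural fatigue:
  P(¬strain alarm | overloaded truck) = 0.57918*0.758 + 0.256577*0.242
        = 0.439018 + 0.062092 = 0.501110
The terms with structural fatigue present sum to 0.062092, so
  P(structural fatigue | ¬strain alarm, overloaded truck) = 0.062092 / 0.501110 ≈ 0.124

Pr(structural fatigue | ¬strain alarm, overloaded truck) ≈ 0.124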